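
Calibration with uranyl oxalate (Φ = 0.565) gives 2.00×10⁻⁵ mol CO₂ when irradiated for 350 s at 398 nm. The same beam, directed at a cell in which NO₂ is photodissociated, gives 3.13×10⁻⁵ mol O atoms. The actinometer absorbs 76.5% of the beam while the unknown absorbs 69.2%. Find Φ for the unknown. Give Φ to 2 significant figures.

Photons absorbed by the actinometer: 2.00×10⁻⁵ / 0.565 = 3.540×10⁻⁵ mol.
Incident flux: 3.540×10⁻⁵ / 0.765 = 4.627×10⁻⁵ einstein.
Absorbed by unknown: 0.692 × 4.627×10⁻⁵ = 3.202×10⁻⁵ mol.
Φ(unknown) = 3.13×10⁻⁵ / 3.202×10⁻⁵ = 0.98.

Φ = 0.98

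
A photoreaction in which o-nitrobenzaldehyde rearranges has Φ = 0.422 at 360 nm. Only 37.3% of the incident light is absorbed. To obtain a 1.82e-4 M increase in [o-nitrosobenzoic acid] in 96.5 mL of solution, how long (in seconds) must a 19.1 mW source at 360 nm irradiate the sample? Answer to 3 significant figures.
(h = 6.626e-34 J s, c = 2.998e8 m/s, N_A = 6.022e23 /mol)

Product: (1.82e-4 M)(0.0965 L) = 1.756e-5 mol.
Photons that must be absorbed: 1.756e-5 / 0.422 = 4.161e-5 mol.
Incident photons needed: 4.161e-5 / 0.373 = 1.116e-4 mol.
Photon energy: hc/λ = 5.518e-19 J; per mole, 3.323e5 J mol⁻¹.
Energy required: 1.116e-4 × 3.323e5 = 37.08 J.
Time: 37.08 J / 0.0191 W = 1940 s.

t ≈ 1940 s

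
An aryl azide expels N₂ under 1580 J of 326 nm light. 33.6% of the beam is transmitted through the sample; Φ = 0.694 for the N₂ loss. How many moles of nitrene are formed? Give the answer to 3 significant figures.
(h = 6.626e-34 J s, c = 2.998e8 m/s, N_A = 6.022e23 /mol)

Photon energy at 326 nm: hc/λ = (6.626e-34)(2.998e8)/(326e-9) = 6.093e-19 J.
Photons incident: 1580 / 6.093e-19 = 2.593e21, i.e. 2.593e21/6.022e23 = 0.004306 mol.
Fraction absorbed: 1 − 33.6/100 = 0.6640.
Photons absorbed: 0.6640 × 0.004306 = 0.002859 mol.
Product: Φ × n_abs = 0.694 × 0.002859 = 0.001984 mol.

0.00198 mol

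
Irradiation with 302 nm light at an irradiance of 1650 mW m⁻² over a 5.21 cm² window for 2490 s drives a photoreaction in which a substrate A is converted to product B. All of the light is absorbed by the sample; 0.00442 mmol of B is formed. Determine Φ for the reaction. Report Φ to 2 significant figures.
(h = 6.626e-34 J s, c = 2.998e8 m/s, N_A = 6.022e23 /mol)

Φ = 0.82

Product: 0.00442 mmol = 4.42e-6 mol.
Photon energy at 302 nm: hc/λ = (6.626e-34)(2.998e8)/(302e-9) = 6.578e-19 J.
Energy delivered: (1650 mW m⁻²)(5.21e-4 m²)(2490 s) = 2.141 J.
Photons incident: 2.141 / 6.578e-19 = 3.255e18, i.e. 3.255e18/6.022e23 = 5.405e-6 mol.
Φ = 4.42e-6 mol / 5.405e-6 mol photons = 0.82.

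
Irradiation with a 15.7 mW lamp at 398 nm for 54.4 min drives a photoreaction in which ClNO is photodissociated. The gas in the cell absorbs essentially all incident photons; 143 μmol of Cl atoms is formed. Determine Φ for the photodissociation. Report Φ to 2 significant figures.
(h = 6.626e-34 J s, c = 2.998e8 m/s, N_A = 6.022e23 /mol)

Product: 143 μmol = 1.43e-4 mol.
Photon energy at 398 nm: hc/λ = (6.626e-34)(2.998e8)/(398e-9) = 4.991e-19 J.
Energy delivered: (15.7 mW)(3264 s) = 51.24 J.
Photons incident: 51.24 / 4.991e-19 = 1.027e20, i.e. 1.027e20/6.022e23 = 1.705e-4 mol.
Φ = 1.43e-4 mol / 1.705e-4 mol photons = 0.84.

Φ = 0.84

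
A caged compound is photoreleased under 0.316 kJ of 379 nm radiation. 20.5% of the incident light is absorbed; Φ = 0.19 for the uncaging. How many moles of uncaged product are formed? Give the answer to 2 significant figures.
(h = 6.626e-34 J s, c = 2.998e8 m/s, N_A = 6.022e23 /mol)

3.9e-5 mol

Photon energy at 379 nm: hc/λ = (6.626e-34)(2.998e8)/(379e-9) = 5.241e-19 J.
Incident energy: 0.316 kJ = 316 J.
Photons incident: 316 / 5.241e-19 = 6.029e20, i.e. 6.029e20/6.022e23 = 0.001001 mol.
Photons absorbed: 0.205 × 0.001001 = 2.052e-4 mol.
Product: Φ × n_abs = 0.19 × 2.052e-4 = 3.899e-5 mol.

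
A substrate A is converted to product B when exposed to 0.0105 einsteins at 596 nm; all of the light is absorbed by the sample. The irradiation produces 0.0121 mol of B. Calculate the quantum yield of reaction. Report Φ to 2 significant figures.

Φ = 1.2

Φ = 0.0121 mol / 0.0105 mol photons = 1.2.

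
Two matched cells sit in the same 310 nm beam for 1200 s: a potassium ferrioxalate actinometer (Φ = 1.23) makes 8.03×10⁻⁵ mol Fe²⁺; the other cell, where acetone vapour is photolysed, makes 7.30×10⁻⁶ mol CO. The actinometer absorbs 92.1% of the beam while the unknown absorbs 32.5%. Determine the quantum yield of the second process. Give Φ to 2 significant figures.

Photons absorbed by the actinometer: 8.03×10⁻⁵ / 1.23 = 6.528×10⁻⁵ mol.
Incident flux: 6.528×10⁻⁵ / 0.921 = 7.088×10⁻⁵ einstein.
Absorbed by unknown: 0.325 × 7.088×10⁻⁵ = 2.304×10⁻⁵ mol.
Φ(unknown) = 7.30×10⁻⁶ / 2.304×10⁻⁵ = 0.32.

Φ = 0.32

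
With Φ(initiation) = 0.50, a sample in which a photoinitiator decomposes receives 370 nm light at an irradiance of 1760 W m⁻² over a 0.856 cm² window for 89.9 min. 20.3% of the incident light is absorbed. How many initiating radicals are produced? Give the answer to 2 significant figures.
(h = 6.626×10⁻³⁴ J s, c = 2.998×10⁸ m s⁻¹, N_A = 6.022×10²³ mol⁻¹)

Photon energy at 370 nm: hc/λ = (6.626×10⁻³⁴)(2.998×10⁸)/(370×10⁻⁹) = 5.369×10⁻¹⁹ J.
Energy delivered: (1760 W m⁻²)(0.856×10⁻⁴ m²)(5394 s) = 812.6 J.
Photons incident: 812.6 / 5.369×10⁻¹⁹ = 1.514×10²¹, i.e. 1.514×10²¹/6.022×10²³ = 0.002514 mol.
Photons absorbed: 0.203 × 0.002514 = 5.103×10⁻⁴ mol.
Product: Φ × n_abs = 0.50 × 5.103×10⁻⁴ = 2.552×10⁻⁴ mol.
As a count: 2.552×10⁻⁴ × 6.022×10²³ = 1.5×10²⁰.

1.5×10²⁰ initiating radicals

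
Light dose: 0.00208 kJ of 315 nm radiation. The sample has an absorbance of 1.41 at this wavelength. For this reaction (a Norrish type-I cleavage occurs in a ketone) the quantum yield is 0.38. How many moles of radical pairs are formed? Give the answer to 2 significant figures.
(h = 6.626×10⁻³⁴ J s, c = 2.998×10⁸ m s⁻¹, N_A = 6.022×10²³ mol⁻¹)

Photon energy at 315 nm: hc/λ = (6.626×10⁻³⁴)(2.998×10⁸)/(315×10⁻⁹) = 6.306×10⁻¹⁹ J.
Incident energy: 0.00208 kJ = 2.08 J.
Photons incident: 2.08 / 6.306×10⁻¹⁹ = 3.298×10¹⁸, i.e. 3.298×10¹⁸/6.022×10²³ = 5.477×10⁻⁶ mol.
Fraction absorbed: 1 − 10^(−1.41) = 0.9611.
Photons absorbed: 0.9611 × 5.477×10⁻⁶ = 5.264×10⁻⁶ mol.
Product: Φ × n_abs = 0.38 × 5.264×10⁻⁶ = 2.000×10⁻⁶ mol.

2.0×10⁻⁶ mol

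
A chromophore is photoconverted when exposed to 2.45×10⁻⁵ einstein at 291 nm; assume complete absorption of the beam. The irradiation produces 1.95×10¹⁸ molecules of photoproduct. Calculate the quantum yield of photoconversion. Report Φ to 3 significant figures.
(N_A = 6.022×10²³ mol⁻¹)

Product: 1.95×10¹⁸ / 6.022×10²³ = 3.238×10⁻⁶ mol.
Φ = 3.238×10⁻⁶ mol / 2.45×10⁻⁵ mol photons = 0.132.

Φ = 0.132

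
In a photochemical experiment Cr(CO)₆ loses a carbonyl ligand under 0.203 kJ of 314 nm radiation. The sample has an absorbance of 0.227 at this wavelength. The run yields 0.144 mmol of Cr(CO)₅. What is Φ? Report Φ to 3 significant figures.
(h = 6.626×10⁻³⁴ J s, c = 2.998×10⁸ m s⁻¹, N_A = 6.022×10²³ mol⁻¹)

Product: 0.144 mmol = 1.44×10⁻⁴ mol.
Photon energy at 314 nm: hc/λ = (6.626×10⁻³⁴)(2.998×10⁸)/(314×10⁻⁹) = 6.326×10⁻¹⁹ J.
Incident energy: 0.203 kJ = 203 J.
Photons incident: 203 / 6.326×10⁻¹⁹ = 3.209×10²⁰, i.e. 3.209×10²⁰/6.022×10²³ = 5.329×10⁻⁴ mol.
Fraction absorbed: 1 − 10^(−0.227) = 0.4071.
Photons absorbed: 0.4071 × 5.329×10⁻⁴ = 2.169×10⁻⁴ mol.
Φ = 1.44×10⁻⁴ mol / 2.169×10⁻⁴ mol photons = 0.664.

Φ = 0.664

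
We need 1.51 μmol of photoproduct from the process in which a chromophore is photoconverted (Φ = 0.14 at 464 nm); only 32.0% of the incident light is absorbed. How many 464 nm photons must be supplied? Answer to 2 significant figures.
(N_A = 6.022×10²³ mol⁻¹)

2.0×10¹⁹ photons

Product: 1.51 μmol = 1.51×10⁻⁶ mol.
Photons that must be absorbed: 1.51×10⁻⁶ / 0.14 = 1.079×10⁻⁵ mol.
Incident photons needed: 1.079×10⁻⁵ / 0.320 = 3.372×10⁻⁵ mol.
Photon count: 3.372×10⁻⁵ × 6.022×10²³ = 2.0×10¹⁹.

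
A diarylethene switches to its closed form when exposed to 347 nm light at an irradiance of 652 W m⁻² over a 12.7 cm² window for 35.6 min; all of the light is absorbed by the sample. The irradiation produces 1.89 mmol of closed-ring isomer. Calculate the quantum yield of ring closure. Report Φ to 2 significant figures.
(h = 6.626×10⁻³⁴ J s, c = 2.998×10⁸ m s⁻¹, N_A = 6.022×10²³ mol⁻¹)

Φ = 0.37

Product: 1.89 mmol = 0.00189 mol.
Photon energy at 347 nm: hc/λ = (6.626×10⁻³⁴)(2.998×10⁸)/(347×10⁻⁹) = 5.725×10⁻¹⁹ J.
Energy delivered: (652 W m⁻²)(12.7×10⁻⁴ m²)(2136 s) = 1769 J.
Photons incident: 1769 / 5.725×10⁻¹⁹ = 3.090×10²¹, i.e. 3.090×10²¹/6.022×10²³ = 0.005131 mol.
Φ = 0.00189 mol / 0.005131 mol photons = 0.37.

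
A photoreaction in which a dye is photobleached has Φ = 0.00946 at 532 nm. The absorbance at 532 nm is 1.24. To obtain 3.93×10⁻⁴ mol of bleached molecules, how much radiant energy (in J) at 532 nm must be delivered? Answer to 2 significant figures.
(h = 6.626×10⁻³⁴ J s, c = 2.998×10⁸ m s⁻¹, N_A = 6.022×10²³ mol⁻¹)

Photons that must be absorbed: 3.93×10⁻⁴ / 0.00946 = 0.04154 mol.
Fraction absorbed: 1 − 10^(−1.24) = 0.9425.
Incident photons needed: 0.04154 / 0.9425 = 0.04407 mol.
Photon energy: hc/λ = 3.734×10⁻¹⁹ J; per mole, 2.249×10⁵ J mol⁻¹.
Energy required: 0.04407 × 2.249×10⁵ = 9900 J.

9900 J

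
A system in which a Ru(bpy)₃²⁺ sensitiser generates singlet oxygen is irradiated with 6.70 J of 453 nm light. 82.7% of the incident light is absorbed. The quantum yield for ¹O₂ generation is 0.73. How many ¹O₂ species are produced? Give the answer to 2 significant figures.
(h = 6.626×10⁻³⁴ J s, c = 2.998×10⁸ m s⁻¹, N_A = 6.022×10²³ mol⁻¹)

9.2×10¹⁸ species

Photon energy at 453 nm: hc/λ = (6.626×10⁻³⁴)(2.998×10⁸)/(453×10⁻⁹) = 4.385×10⁻¹⁹ J.
Photons incident: 6.70 / 4.385×10⁻¹⁹ = 1.528×10¹⁹, i.e. 1.528×10¹⁹/6.022×10²³ = 2.537×10⁻⁵ mol.
Photons absorbed: 0.827 × 2.537×10⁻⁵ = 2.098×10⁻⁵ mol.
Product: Φ × n_abs = 0.73 × 2.098×10⁻⁵ = 1.532×10⁻⁵ mol.
As a count: 1.532×10⁻⁵ × 6.022×10²³ = 9.2×10¹⁸.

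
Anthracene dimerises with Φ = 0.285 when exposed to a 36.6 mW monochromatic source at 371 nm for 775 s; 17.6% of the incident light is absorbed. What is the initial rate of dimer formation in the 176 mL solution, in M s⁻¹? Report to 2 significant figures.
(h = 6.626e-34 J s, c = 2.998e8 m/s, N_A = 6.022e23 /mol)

Photon energy at 371 nm: hc/λ = (6.626e-34)(2.998e8)/(371e-9) = 5.354e-19 J.
Energy delivered: (36.6 mW)(775 s) = 28.37 J.
Photons incident: 28.37 / 5.354e-19 = 5.299e19, i.e. 5.299e19/6.022e23 = 8.799e-5 mol.
Photons absorbed: 0.176 × 8.799e-5 = 1.549e-5 mol.
Product formed: 0.285 × 1.549e-5 = 4.415e-6 mol.
Rate: 4.415e-6 mol / (775 s × 0.176 L) = 3.2e-8 M s⁻¹.

3.2e-8 M s⁻¹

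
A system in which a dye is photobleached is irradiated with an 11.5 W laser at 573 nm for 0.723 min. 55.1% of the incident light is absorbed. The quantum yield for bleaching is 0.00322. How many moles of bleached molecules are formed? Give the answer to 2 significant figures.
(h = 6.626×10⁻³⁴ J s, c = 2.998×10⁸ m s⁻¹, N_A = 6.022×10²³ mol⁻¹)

4.2×10⁻⁶ mol

Photon energy at 573 nm: hc/λ = (6.626×10⁻³⁴)(2.998×10⁸)/(573×10⁻⁹) = 3.467×10⁻¹⁹ J.
Energy delivered: (11.5 W)(43.38 s) = 498.9 J.
Photons incident: 498.9 / 3.467×10⁻¹⁹ = 1.439×10²¹, i.e. 1.439×10²¹/6.022×10²³ = 0.002390 mol.
Photons absorbed: 0.551 × 0.002390 = 0.001317 mol.
Product: Φ × n_abs = 0.00322 × 0.001317 = 4.241×10⁻⁶ mol.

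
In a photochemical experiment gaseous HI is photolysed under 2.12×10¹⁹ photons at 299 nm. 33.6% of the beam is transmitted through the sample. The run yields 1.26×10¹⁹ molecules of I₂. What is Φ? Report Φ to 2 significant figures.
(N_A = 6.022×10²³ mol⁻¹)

Product: 1.26×10¹⁹ / 6.022×10²³ = 2.092×10⁻⁵ mol.
Moles of photons: 2.12×10¹⁹ / 6.022×10²³ = 3.520×10⁻⁵ mol.
Fraction absorbed: 1 − 33.6/100 = 0.6640.
Photons absorbed: 0.6640 × 3.520×10⁻⁵ = 2.337×10⁻⁵ mol.
Φ = 2.092×10⁻⁵ mol / 2.337×10⁻⁵ mol photons = 0.90.

Φ = 0.90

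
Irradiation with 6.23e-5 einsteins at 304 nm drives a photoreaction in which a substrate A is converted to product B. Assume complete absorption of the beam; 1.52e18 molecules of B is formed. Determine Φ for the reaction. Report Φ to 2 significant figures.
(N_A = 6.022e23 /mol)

Φ = 0.041

Product: 1.52e18 / 6.022e23 = 2.524e-6 mol.
Φ = 2.524e-6 mol / 6.23e-5 mol photons = 0.041.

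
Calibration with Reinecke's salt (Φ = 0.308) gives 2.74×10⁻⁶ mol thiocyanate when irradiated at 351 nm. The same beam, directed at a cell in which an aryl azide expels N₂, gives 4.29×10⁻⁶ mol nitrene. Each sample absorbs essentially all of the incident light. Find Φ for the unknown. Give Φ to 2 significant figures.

Photons absorbed by the actinometer: 2.74×10⁻⁶ / 0.308 = 8.896×10⁻⁶ mol.
Φ(unknown) = 4.29×10⁻⁶ / 8.896×10⁻⁶ = 0.48.

Φ = 0.48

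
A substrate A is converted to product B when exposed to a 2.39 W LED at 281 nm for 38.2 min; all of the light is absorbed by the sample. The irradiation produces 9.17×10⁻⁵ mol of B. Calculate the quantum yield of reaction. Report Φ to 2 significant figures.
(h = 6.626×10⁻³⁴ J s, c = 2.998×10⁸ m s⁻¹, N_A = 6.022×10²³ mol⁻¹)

Φ = 0.0071

Photon energy at 281 nm: hc/λ = (6.626×10⁻³⁴)(2.998×10⁸)/(281×10⁻⁹) = 7.069×10⁻¹⁹ J.
Energy delivered: (2.39 W)(2292 s) = 5478 J.
Photons incident: 5478 / 7.069×10⁻¹⁹ = 7.749×10²¹, i.e. 7.749×10²¹/6.022×10²³ = 0.01287 mol.
Φ = 9.17×10⁻⁵ mol / 0.01287 mol photons = 0.0071.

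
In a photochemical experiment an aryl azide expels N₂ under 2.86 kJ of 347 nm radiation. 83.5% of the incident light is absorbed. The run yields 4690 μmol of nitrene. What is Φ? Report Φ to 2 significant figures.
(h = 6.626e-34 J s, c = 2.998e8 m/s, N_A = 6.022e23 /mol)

Φ = 0.68

Product: 4690 μmol = 0.00469 mol.
Photon energy at 347 nm: hc/λ = (6.626e-34)(2.998e8)/(347e-9) = 5.725e-19 J.
Incident energy: 2.86 kJ = 2860 J.
Photons incident: 2860 / 5.725e-19 = 4.996e21, i.e. 4.996e21/6.022e23 = 0.008296 mol.
Photons absorbed: 0.835 × 0.008296 = 0.006927 mol.
Φ = 0.00469 mol / 0.006927 mol photons = 0.68.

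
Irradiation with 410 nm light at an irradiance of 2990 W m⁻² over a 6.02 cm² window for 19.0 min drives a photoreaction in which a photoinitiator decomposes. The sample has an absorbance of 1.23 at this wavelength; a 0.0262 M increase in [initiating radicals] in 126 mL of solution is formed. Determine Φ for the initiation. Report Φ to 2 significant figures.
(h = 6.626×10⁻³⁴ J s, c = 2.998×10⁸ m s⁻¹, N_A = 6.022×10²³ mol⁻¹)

Φ = 0.50

Product: (0.0262 M)(0.126 L) = 0.003301 mol.
Photon energy at 410 nm: hc/λ = (6.626×10⁻³⁴)(2.998×10⁸)/(410×10⁻⁹) = 4.845×10⁻¹⁹ J.
Energy delivered: (2990 W m⁻²)(6.02×10⁻⁴ m²)(1140 s) = 2052 J.
Photons incident: 2052 / 4.845×10⁻¹⁹ = 4.235×10²¹, i.e. 4.235×10²¹/6.022×10²³ = 0.007033 mol.
Fraction absorbed: 1 − 10^(−1.23) = 0.9411.
Photons absorbed: 0.9411 × 0.007033 = 0.006619 mol.
Φ = 0.003301 mol / 0.006619 mol photons = 0.50.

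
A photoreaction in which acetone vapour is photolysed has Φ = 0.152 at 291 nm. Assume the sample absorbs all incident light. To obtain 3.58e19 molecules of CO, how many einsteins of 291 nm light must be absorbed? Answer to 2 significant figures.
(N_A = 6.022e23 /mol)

3.9e-4 einstein

Product: 3.58e19 / 6.022e23 = 5.945e-5 mol.
Photons that must be absorbed: 5.945e-5 / 0.152 = 3.911e-4 mol.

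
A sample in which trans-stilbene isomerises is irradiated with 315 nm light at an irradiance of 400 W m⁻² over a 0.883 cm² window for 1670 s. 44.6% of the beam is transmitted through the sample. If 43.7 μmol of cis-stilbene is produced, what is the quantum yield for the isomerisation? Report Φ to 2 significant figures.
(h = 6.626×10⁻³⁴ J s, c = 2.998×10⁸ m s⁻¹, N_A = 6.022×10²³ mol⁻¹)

Φ = 0.51

Product: 43.7 μmol = 4.37×10⁻⁵ mol.
Photon energy at 315 nm: hc/λ = (6.626×10⁻³⁴)(2.998×10⁸)/(315×10⁻⁹) = 6.306×10⁻¹⁹ J.
Energy delivered: (400 W m⁻²)(0.883×10⁻⁴ m²)(1670 s) = 58.98 J.
Photons incident: 58.98 / 6.306×10⁻¹⁹ = 9.353×10¹⁹, i.e. 9.353×10¹⁹/6.022×10²³ = 1.553×10⁻⁴ mol.
Fraction absorbed: 1 − 44.6/100 = 0.5540.
Photons absorbed: 0.5540 × 1.553×10⁻⁴ = 8.604×10⁻⁵ mol.
Φ = 4.37×10⁻⁵ mol / 8.604×10⁻⁵ mol photons = 0.51.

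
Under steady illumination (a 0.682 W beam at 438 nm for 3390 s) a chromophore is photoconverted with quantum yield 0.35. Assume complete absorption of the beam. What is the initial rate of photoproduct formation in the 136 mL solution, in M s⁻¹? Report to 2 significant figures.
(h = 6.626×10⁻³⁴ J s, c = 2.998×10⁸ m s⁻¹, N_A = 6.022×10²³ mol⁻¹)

6.4×10⁻⁶ M s⁻¹

Photon energy at 438 nm: hc/λ = (6.626×10⁻³⁴)(2.998×10⁸)/(438×10⁻⁹) = 4.535×10⁻¹⁹ J.
Energy delivered: (0.682 W)(3390 s) = 2312 J.
Photons incident: 2312 / 4.535×10⁻¹⁹ = 5.098×10²¹, i.e. 5.098×10²¹/6.022×10²³ = 0.008466 mol.
Product formed: 0.35 × 0.008466 = 0.002963 mol.
Rate: 0.002963 mol / (3390 s × 0.136 L) = 6.4×10⁻⁶ M s⁻¹.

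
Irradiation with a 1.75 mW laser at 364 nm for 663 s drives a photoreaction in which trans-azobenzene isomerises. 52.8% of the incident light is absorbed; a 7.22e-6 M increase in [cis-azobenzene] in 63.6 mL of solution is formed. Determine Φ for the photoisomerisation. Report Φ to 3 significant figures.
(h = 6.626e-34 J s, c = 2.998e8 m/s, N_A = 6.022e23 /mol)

Φ = 0.246

Product: (7.22e-6 M)(0.0636 L) = 4.592e-7 mol.
Photon energy at 364 nm: hc/λ = (6.626e-34)(2.998e8)/(364e-9) = 5.457e-19 J.
Energy delivered: (1.75 mW)(663 s) = 1.160 J.
Photons incident: 1.160 / 5.457e-19 = 2.126e18, i.e. 2.126e18/6.022e23 = 3.530e-6 mol.
Photons absorbed: 0.528 × 3.530e-6 = 1.864e-6 mol.
Φ = 4.592e-7 mol / 1.864e-6 mol photons = 0.246.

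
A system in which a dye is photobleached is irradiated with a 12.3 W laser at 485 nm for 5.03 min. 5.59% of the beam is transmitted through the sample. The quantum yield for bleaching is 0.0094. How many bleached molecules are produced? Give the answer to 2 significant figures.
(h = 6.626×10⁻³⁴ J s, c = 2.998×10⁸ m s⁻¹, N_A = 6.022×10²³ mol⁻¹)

Photon energy at 485 nm: hc/λ = (6.626×10⁻³⁴)(2.998×10⁸)/(485×10⁻⁹) = 4.096×10⁻¹⁹ J.
Energy delivered: (12.3 W)(301.8 s) = 3712 J.
Photons incident: 3712 / 4.096×10⁻¹⁹ = 9.062×10²¹, i.e. 9.062×10²¹/6.022×10²³ = 0.01505 mol.
Fraction absorbed: 1 − 5.59/100 = 0.9441.
Photons absorbed: 0.9441 × 0.01505 = 0.01421 mol.
Product: Φ × n_abs = 0.0094 × 0.01421 = 1.336×10⁻⁴ mol.
As a count: 1.336×10⁻⁴ × 6.022×10²³ = 8.0×10¹⁹.

8.0×10¹⁹ bleached molecules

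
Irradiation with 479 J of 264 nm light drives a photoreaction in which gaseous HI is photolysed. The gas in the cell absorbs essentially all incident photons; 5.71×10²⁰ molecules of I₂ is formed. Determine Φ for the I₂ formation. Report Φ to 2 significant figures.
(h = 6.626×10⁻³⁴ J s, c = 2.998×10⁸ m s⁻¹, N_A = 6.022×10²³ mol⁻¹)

Φ = 0.90

Product: 5.71×10²⁰ / 6.022×10²³ = 9.482×10⁻⁴ mol.
Photon energy at 264 nm: hc/λ = (6.626×10⁻³⁴)(2.998×10⁸)/(264×10⁻⁹) = 7.525×10⁻¹⁹ J.
Photons incident: 479 / 7.525×10⁻¹⁹ = 6.365×10²⁰, i.e. 6.365×10²⁰/6.022×10²³ = 0.001057 mol.
Φ = 9.482×10⁻⁴ mol / 0.001057 mol photons = 0.90.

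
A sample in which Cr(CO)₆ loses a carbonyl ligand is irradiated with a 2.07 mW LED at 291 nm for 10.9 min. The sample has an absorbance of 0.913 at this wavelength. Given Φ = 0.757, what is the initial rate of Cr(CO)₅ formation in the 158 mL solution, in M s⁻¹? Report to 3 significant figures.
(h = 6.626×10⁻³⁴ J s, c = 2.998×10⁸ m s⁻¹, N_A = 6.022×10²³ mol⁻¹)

Photon energy at 291 nm: hc/λ = (6.626×10⁻³⁴)(2.998×10⁸)/(291×10⁻⁹) = 6.826×10⁻¹⁹ J.
Energy delivered: (2.07 mW)(654 s) = 1.354 J.
Photons incident: 1.354 / 6.826×10⁻¹⁹ = 1.984×10¹⁸, i.e. 1.984×10¹⁸/6.022×10²³ = 3.295×10⁻⁶ mol.
Fraction absorbed: 1 − 10^(−0.913) = 0.8778.
Photons absorbed: 0.8778 × 3.295×10⁻⁶ = 2.892×10⁻⁶ mol.
Product formed: 0.757 × 2.892×10⁻⁶ = 2.189×10⁻⁶ mol.
Rate: 2.189×10⁻⁶ mol / (654 s × 0.158 L) = 2.12×10⁻⁸ M s⁻¹.

2.12×10⁻⁸ M s⁻¹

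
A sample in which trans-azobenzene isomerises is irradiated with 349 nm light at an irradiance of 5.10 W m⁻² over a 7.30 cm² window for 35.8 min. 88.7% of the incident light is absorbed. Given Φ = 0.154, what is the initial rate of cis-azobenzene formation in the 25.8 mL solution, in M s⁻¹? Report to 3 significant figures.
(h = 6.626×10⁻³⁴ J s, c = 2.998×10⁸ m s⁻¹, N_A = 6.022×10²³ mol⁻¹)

Photon energy at 349 nm: hc/λ = (6.626×10⁻³⁴)(2.998×10⁸)/(349×10⁻⁹) = 5.692×10⁻¹⁹ J.
Energy delivered: (5.10 W m⁻²)(7.30×10⁻⁴ m²)(2148 s) = 7.997 J.
Photons incident: 7.997 / 5.692×10⁻¹⁹ = 1.405×10¹⁹, i.e. 1.405×10¹⁹/6.022×10²³ = 2.333×10⁻⁵ mol.
Photons absorbed: 0.887 × 2.333×10⁻⁵ = 2.069×10⁻⁵ mol.
Product formed: 0.154 × 2.069×10⁻⁵ = 3.186×10⁻⁶ mol.
Rate: 3.186×10⁻⁶ mol / (2148 s × 0.0258 L) = 5.75×10⁻⁸ M s⁻¹.

5.75×10⁻⁸ M s⁻¹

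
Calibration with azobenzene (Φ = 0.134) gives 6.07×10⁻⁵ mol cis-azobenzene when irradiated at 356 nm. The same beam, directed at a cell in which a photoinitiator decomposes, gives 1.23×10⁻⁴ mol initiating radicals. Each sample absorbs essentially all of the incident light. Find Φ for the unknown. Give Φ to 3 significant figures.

Φ = 0.272

Photons absorbed by the actinometer: 6.07×10⁻⁵ / 0.134 = 4.530×10⁻⁴ mol.
Φ(unknown) = 1.23×10⁻⁴ / 4.530×10⁻⁴ = 0.272.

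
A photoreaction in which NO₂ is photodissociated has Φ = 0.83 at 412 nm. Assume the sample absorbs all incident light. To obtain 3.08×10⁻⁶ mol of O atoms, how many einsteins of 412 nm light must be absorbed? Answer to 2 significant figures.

Photons that must be absorbed: 3.08×10⁻⁶ / 0.83 = 3.711×10⁻⁶ mol.

3.7×10⁻⁶ einstein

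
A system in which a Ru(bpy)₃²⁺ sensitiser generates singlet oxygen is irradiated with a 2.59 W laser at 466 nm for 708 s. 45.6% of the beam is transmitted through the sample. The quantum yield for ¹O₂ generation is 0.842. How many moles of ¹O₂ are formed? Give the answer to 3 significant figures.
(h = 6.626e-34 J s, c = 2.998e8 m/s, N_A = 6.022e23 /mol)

0.00327 mol

Photon energy at 466 nm: hc/λ = (6.626e-34)(2.998e8)/(466e-9) = 4.263e-19 J.
Energy delivered: (2.59 W)(708 s) = 1834 J.
Photons incident: 1834 / 4.263e-19 = 4.302e21, i.e. 4.302e21/6.022e23 = 0.007144 mol.
Fraction absorbed: 1 − 45.6/100 = 0.5440.
Photons absorbed: 0.5440 × 0.007144 = 0.003886 mol.
Product: Φ × n_abs = 0.842 × 0.003886 = 0.003272 mol.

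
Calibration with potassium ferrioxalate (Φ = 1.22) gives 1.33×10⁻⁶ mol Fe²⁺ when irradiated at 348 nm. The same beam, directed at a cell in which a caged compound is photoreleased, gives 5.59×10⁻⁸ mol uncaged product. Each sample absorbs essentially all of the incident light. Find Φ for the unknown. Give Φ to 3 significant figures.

Photons absorbed by the actinometer: 1.33×10⁻⁶ / 1.22 = 1.090×10⁻⁶ mol.
Φ(unknown) = 5.59×10⁻⁸ / 1.090×10⁻⁶ = 0.0513.

Φ = 0.0513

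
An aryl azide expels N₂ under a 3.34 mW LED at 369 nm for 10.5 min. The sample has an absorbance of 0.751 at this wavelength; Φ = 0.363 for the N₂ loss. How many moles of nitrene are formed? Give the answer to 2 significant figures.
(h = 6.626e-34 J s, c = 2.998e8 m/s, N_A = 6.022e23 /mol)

Photon energy at 369 nm: hc/λ = (6.626e-34)(2.998e8)/(369e-9) = 5.383e-19 J.
Energy delivered: (3.34 mW)(630 s) = 2.104 J.
Photons incident: 2.104 / 5.383e-19 = 3.909e18, i.e. 3.909e18/6.022e23 = 6.491e-6 mol.
Fraction absorbed: 1 − 10^(−0.751) = 0.8226.
Photons absorbed: 0.8226 × 6.491e-6 = 5.339e-6 mol.
Product: Φ × n_abs = 0.363 × 5.339e-6 = 1.938e-6 mol.

1.9e-6 mol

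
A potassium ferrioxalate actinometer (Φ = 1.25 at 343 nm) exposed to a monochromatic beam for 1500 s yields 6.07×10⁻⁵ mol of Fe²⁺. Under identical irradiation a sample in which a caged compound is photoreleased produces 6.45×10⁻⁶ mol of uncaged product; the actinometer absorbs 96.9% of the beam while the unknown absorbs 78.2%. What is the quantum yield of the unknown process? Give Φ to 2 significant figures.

Photons absorbed by the actinometer: 6.07×10⁻⁵ / 1.25 = 4.856×10⁻⁵ mol.
Incident flux: 4.856×10⁻⁵ / 0.969 = 5.011×10⁻⁵ einstein.
Absorbed by unknown: 0.782 × 5.011×10⁻⁵ = 3.919×10⁻⁵ mol.
Φ(unknown) = 6.45×10⁻⁶ / 3.919×10⁻⁵ = 0.16.

Φ = 0.16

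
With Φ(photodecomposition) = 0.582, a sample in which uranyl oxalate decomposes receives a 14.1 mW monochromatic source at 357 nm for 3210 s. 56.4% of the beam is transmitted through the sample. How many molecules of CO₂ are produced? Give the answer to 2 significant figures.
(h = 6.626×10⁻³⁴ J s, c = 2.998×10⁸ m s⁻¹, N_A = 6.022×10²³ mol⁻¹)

Photon energy at 357 nm: hc/λ = (6.626×10⁻³⁴)(2.998×10⁸)/(357×10⁻⁹) = 5.564×10⁻¹⁹ J.
Energy delivered: (14.1 mW)(3210 s) = 45.26 J.
Photons incident: 45.26 / 5.564×10⁻¹⁹ = 8.134×10¹⁹, i.e. 8.134×10¹⁹/6.022×10²³ = 1.351×10⁻⁴ mol.
Fraction absorbed: 1 − 56.4/100 = 0.4360.
Photons absorbed: 0.4360 × 1.351×10⁻⁴ = 5.890×10⁻⁵ mol.
Product: Φ × n_abs = 0.582 × 5.890×10⁻⁵ = 3.428×10⁻⁵ mol.
As a count: 3.428×10⁻⁵ × 6.022×10²³ = 2.1×10¹⁹.

2.1×10¹⁹ molecules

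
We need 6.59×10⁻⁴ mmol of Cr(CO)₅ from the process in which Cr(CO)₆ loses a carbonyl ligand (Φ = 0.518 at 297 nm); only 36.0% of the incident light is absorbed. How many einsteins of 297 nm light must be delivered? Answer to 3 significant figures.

Product: 6.59×10⁻⁴ mmol = 6.59×10⁻⁷ mol.
Photons that must be absorbed: 6.59×10⁻⁷ / 0.518 = 1.272×10⁻⁶ mol.
Incident photons needed: 1.272×10⁻⁶ / 0.360 = 3.533×10⁻⁶ mol.

3.53×10⁻⁶ einstein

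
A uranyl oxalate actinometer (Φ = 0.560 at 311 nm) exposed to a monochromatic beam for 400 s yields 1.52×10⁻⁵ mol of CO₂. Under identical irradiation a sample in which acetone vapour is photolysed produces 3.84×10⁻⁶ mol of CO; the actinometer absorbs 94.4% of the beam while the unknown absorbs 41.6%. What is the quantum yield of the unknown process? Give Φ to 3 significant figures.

Photons absorbed by the actinometer: 1.52×10⁻⁵ / 0.560 = 2.714×10⁻⁵ mol.
Incident flux: 2.714×10⁻⁵ / 0.944 = 2.875×10⁻⁵ einstein.
Absorbed by unknown: 0.416 × 2.875×10⁻⁵ = 1.196×10⁻⁵ mol.
Φ(unknown) = 3.84×10⁻⁶ / 1.196×10⁻⁵ = 0.321.

Φ = 0.321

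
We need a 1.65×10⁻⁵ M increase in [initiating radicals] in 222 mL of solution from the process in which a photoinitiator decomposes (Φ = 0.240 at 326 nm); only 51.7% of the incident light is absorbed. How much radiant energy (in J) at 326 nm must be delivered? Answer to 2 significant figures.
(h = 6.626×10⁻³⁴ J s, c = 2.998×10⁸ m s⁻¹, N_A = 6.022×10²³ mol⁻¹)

11 J

Product: (1.65×10⁻⁵ M)(0.222 L) = 3.663×10⁻⁶ mol.
Photons that must be absorbed: 3.663×10⁻⁶ / 0.240 = 1.526×10⁻⁵ mol.
Incident photons needed: 1.526×10⁻⁵ / 0.517 = 2.952×10⁻⁵ mol.
Photon energy: hc/λ = 6.093×10⁻¹⁹ J; per mole, 3.669×10⁵ J mol⁻¹.
Energy required: 2.952×10⁻⁵ × 3.669×10⁵ = 11 J.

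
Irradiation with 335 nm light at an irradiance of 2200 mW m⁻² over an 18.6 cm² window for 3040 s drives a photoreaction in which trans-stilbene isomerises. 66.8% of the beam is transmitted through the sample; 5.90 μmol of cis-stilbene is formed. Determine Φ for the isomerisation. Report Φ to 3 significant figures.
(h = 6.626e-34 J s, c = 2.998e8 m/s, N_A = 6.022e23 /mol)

Φ = 0.510

Product: 5.90 μmol = 5.90e-6 mol.
Photon energy at 335 nm: hc/λ = (6.626e-34)(2.998e8)/(335e-9) = 5.930e-19 J.
Energy delivered: (2200 mW m⁻²)(18.6e-4 m²)(3040 s) = 12.44 J.
Photons incident: 12.44 / 5.930e-19 = 2.098e19, i.e. 2.098e19/6.022e23 = 3.484e-5 mol.
Fraction absorbed: 1 − 66.8/100 = 0.3320.
Photons absorbed: 0.3320 × 3.484e-5 = 1.157e-5 mol.
Φ = 5.90e-6 mol / 1.157e-5 mol photons = 0.510.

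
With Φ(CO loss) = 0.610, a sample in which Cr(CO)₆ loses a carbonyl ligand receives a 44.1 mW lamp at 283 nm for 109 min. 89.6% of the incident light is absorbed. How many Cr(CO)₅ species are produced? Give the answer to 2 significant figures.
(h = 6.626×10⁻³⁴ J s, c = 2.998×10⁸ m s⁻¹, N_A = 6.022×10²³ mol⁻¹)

2.2×10²⁰ species

Photon energy at 283 nm: hc/λ = (6.626×10⁻³⁴)(2.998×10⁸)/(283×10⁻⁹) = 7.019×10⁻¹⁹ J.
Energy delivered: (44.1 mW)(6540 s) = 288.4 J.
Photons incident: 288.4 / 7.019×10⁻¹⁹ = 4.109×10²⁰, i.e. 4.109×10²⁰/6.022×10²³ = 6.823×10⁻⁴ mol.
Photons absorbed: 0.896 × 6.823×10⁻⁴ = 6.113×10⁻⁴ mol.
Product: Φ × n_abs = 0.610 × 6.113×10⁻⁴ = 3.729×10⁻⁴ mol.
As a count: 3.729×10⁻⁴ × 6.022×10²³ = 2.2×10²⁰.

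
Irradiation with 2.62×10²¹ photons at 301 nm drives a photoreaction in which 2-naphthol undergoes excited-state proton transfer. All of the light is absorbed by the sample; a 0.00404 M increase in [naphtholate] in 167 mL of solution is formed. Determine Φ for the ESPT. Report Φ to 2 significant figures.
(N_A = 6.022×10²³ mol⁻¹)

Product: (0.00404 M)(0.167 L) = 6.747×10⁻⁴ mol.
Moles of photons: 2.62×10²¹ / 6.022×10²³ = 0.004351 mol.
Φ = 6.747×10⁻⁴ mol / 0.004351 mol photons = 0.16.

Φ = 0.16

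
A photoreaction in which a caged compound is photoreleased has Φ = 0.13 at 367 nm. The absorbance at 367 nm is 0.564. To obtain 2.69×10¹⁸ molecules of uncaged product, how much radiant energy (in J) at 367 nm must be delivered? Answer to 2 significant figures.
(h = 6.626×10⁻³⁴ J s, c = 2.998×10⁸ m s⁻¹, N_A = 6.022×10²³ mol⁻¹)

Product: 2.69×10¹⁸ / 6.022×10²³ = 4.467×10⁻⁶ mol.
Photons that must be absorbed: 4.467×10⁻⁶ / 0.13 = 3.436×10⁻⁵ mol.
Fraction absorbed: 1 − 10^(−0.564) = 0.7271.
Incident photons needed: 3.436×10⁻⁵ / 0.7271 = 4.726×10⁻⁵ mol.
Photon energy: hc/λ = 5.413×10⁻¹⁹ J; per mole, 3.260×10⁵ J mol⁻¹.
Energy required: 4.726×10⁻⁵ × 3.260×10⁵ = 15 J.

15 J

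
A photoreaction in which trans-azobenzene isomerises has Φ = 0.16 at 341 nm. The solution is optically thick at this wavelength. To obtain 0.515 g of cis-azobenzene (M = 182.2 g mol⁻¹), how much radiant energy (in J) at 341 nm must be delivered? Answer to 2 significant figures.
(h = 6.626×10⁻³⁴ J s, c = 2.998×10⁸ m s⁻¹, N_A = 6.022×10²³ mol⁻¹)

6200 J

Product: 0.515 g / 182.2 g mol⁻¹ = 0.002827 mol.
Photons that must be absorbed: 0.002827 / 0.16 = 0.01767 mol.
Photon energy: hc/λ = 5.825×10⁻¹⁹ J; per mole, 3.508×10⁵ J mol⁻¹.
Energy required: 0.01767 × 3.508×10⁵ = 6200 J.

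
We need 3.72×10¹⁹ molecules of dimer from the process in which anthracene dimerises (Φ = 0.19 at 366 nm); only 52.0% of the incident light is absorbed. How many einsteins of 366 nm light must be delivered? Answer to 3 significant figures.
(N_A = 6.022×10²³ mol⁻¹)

Product: 3.72×10¹⁹ / 6.022×10²³ = 6.177×10⁻⁵ mol.
Photons that must be absorbed: 6.177×10⁻⁵ / 0.19 = 3.251×10⁻⁴ mol.
Incident photons needed: 3.251×10⁻⁴ / 0.520 = 6.252×10⁻⁴ mol.

6.25×10⁻⁴ einstein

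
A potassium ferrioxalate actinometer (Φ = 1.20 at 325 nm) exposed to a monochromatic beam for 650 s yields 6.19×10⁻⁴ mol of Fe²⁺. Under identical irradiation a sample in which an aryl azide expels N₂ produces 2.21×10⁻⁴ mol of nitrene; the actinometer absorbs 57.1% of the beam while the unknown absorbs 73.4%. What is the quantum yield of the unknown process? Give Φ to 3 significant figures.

Φ = 0.333

Photons absorbed by the actinometer: 6.19×10⁻⁴ / 1.20 = 5.158×10⁻⁴ mol.
Incident flux: 5.158×10⁻⁴ / 0.571 = 9.033×10⁻⁴ einstein.
Absorbed by unknown: 0.734 × 9.033×10⁻⁴ = 6.630×10⁻⁴ mol.
Φ(unknown) = 2.21×10⁻⁴ / 6.630×10⁻⁴ = 0.333.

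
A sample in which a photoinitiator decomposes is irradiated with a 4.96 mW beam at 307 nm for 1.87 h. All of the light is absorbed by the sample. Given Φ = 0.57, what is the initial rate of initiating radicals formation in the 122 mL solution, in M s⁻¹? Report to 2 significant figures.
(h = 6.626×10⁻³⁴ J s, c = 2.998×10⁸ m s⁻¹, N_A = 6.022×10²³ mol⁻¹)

5.9×10⁻⁸ M s⁻¹

Photon energy at 307 nm: hc/λ = (6.626×10⁻³⁴)(2.998×10⁸)/(307×10⁻⁹) = 6.471×10⁻¹⁹ J.
Energy delivered: (4.96 mW)(6732 s) = 33.39 J.
Photons incident: 33.39 / 6.471×10⁻¹⁹ = 5.160×10¹⁹, i.e. 5.160×10¹⁹/6.022×10²³ = 8.569×10⁻⁵ mol.
Product formed: 0.57 × 8.569×10⁻⁵ = 4.884×10⁻⁵ mol.
Rate: 4.884×10⁻⁵ mol / (6732 s × 0.122 L) = 5.9×10⁻⁸ M s⁻¹.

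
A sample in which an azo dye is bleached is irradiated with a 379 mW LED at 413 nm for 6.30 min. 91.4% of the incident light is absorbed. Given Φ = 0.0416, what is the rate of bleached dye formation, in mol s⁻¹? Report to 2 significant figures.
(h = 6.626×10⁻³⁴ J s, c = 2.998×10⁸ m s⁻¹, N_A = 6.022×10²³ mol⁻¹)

Photon energy at 413 nm: hc/λ = (6.626×10⁻³⁴)(2.998×10⁸)/(413×10⁻⁹) = 4.810×10⁻¹⁹ J.
Energy delivered: (379 mW)(378 s) = 143.3 J.
Photons incident: 143.3 / 4.810×10⁻¹⁹ = 2.979×10²⁰, i.e. 2.979×10²⁰/6.022×10²³ = 4.947×10⁻⁴ mol.
Photons absorbed: 0.914 × 4.947×10⁻⁴ = 4.522×10⁻⁴ mol.
Product formed: 0.0416 × 4.522×10⁻⁴ = 1.881×10⁻⁵ mol.
Rate: 1.881×10⁻⁵ / 378 s = 5.0×10⁻⁸ mol s⁻¹.

5.0×10⁻⁸ mol s⁻¹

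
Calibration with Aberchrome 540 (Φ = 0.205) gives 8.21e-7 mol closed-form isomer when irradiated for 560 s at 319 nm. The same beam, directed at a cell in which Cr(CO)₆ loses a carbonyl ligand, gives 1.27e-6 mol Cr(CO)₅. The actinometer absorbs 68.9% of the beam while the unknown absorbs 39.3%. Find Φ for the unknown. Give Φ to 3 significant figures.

Φ = 0.556

Photons absorbed by the actinometer: 8.21e-7 / 0.205 = 4.005e-6 mol.
Incident flux: 4.005e-6 / 0.689 = 5.813e-6 einstein.
Absorbed by unknown: 0.393 × 5.813e-6 = 2.285e-6 mol.
Φ(unknown) = 1.27e-6 / 2.285e-6 = 0.556.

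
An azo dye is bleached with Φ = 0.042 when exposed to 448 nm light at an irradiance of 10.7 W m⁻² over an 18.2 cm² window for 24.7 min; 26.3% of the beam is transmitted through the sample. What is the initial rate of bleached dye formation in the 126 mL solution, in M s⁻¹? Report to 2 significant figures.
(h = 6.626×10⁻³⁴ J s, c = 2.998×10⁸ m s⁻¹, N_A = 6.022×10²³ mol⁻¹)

1.8×10⁻⁸ M s⁻¹

Photon energy at 448 nm: hc/λ = (6.626×10⁻³⁴)(2.998×10⁸)/(448×10⁻⁹) = 4.434×10⁻¹⁹ J.
Energy delivered: (10.7 W m⁻²)(18.2×10⁻⁴ m²)(1482 s) = 28.86 J.
Photons incident: 28.86 / 4.434×10⁻¹⁹ = 6.509×10¹⁹, i.e. 6.509×10¹⁹/6.022×10²³ = 1.081×10⁻⁴ mol.
Fraction absorbed: 1 − 26.3/100 = 0.7370.
Photons absorbed: 0.7370 × 1.081×10⁻⁴ = 7.967×10⁻⁵ mol.
Product formed: 0.042 × 7.967×10⁻⁵ = 3.346×10⁻⁶ mol.
Rate: 3.346×10⁻⁶ mol / (1482 s × 0.126 L) = 1.8×10⁻⁸ M s⁻¹.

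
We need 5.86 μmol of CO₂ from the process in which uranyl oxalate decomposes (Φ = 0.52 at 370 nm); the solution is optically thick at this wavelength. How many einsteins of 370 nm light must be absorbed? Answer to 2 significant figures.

Product: 5.86 μmol = 5.86e-6 mol.
Photons that must be absorbed: 5.86e-6 / 0.52 = 1.127e-5 mol.

1.1e-5 einstein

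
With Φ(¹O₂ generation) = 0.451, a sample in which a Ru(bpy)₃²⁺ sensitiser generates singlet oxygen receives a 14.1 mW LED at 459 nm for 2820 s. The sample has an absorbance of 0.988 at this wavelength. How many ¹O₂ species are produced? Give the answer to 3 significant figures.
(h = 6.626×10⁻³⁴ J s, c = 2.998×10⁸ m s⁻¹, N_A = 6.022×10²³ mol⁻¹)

3.72×10¹⁹ species

Photon energy at 459 nm: hc/λ = (6.626×10⁻³⁴)(2.998×10⁸)/(459×10⁻⁹) = 4.328×10⁻¹⁹ J.
Energy delivered: (14.1 mW)(2820 s) = 39.76 J.
Photons incident: 39.76 / 4.328×10⁻¹⁹ = 9.187×10¹⁹, i.e. 9.187×10¹⁹/6.022×10²³ = 1.526×10⁻⁴ mol.
Fraction absorbed: 1 − 10^(−0.988) = 0.8972.
Photons absorbed: 0.8972 × 1.526×10⁻⁴ = 1.369×10⁻⁴ mol.
Product: Φ × n_abs = 0.451 × 1.369×10⁻⁴ = 6.174×10⁻⁵ mol.
As a count: 6.174×10⁻⁵ × 6.022×10²³ = 3.72×10¹⁹.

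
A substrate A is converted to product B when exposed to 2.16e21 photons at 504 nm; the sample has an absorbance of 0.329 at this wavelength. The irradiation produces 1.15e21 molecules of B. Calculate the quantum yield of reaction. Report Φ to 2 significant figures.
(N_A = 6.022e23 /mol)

Product: 1.15e21 / 6.022e23 = 0.001910 mol.
Moles of photons: 2.16e21 / 6.022e23 = 0.003587 mol.
Fraction absorbed: 1 − 10^(−0.329) = 0.5312.
Photons absorbed: 0.5312 × 0.003587 = 0.001905 mol.
Φ = 0.001910 mol / 0.001905 mol photons = 1.0.

Φ = 1.0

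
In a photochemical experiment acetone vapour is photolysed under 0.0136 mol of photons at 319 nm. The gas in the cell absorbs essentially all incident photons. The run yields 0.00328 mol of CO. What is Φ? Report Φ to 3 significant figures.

Φ = 0.241

Φ = 0.00328 mol / 0.0136 mol photons = 0.241.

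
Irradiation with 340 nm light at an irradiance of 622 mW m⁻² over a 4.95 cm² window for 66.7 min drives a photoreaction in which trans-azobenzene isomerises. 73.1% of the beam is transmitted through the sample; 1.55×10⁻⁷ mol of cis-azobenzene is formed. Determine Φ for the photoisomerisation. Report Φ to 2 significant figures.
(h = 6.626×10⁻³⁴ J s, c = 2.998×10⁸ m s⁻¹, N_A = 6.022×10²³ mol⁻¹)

Photon energy at 340 nm: hc/λ = (6.626×10⁻³⁴)(2.998×10⁸)/(340×10⁻⁹) = 5.843×10⁻¹⁹ J.
Energy delivered: (622 mW m⁻²)(4.95×10⁻⁴ m²)(4002 s) = 1.232 J.
Photons incident: 1.232 / 5.843×10⁻¹⁹ = 2.109×10¹⁸, i.e. 2.109×10¹⁸/6.022×10²³ = 3.502×10⁻⁶ mol.
Fraction absorbed: 1 − 73.1/100 = 0.2690.
Photons absorbed: 0.2690 × 3.502×10⁻⁶ = 9.420×10⁻⁷ mol.
Φ = 1.55×10⁻⁷ mol / 9.420×10⁻⁷ mol photons = 0.16.

Φ = 0.16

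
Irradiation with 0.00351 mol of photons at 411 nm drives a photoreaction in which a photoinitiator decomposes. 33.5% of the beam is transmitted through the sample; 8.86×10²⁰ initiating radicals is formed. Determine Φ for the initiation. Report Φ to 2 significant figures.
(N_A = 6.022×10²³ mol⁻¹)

Product: 8.86×10²⁰ / 6.022×10²³ = 0.001471 mol.
Fraction absorbed: 1 − 33.5/100 = 0.6650.
Photons absorbed: 0.6650 × 0.00351 = 0.002334 mol.
Φ = 0.001471 mol / 0.002334 mol photons = 0.63.

Φ = 0.63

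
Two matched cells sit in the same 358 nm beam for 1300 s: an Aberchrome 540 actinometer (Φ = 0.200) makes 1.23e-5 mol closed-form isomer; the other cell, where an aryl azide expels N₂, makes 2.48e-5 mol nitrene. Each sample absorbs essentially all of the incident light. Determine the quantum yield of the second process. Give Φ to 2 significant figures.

Photons absorbed by the actinometer: 1.23e-5 / 0.200 = 6.150e-5 mol.
Φ(unknown) = 2.48e-5 / 6.150e-5 = 0.40.

Φ = 0.40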